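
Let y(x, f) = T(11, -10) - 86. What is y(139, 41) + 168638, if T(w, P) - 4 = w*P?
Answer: 168446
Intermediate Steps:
T(w, P) = 4 + P*w (T(w, P) = 4 + w*P = 4 + P*w)
y(x, f) = -192 (y(x, f) = (4 - 10*11) - 86 = (4 - 110) - 86 = -106 - 86 = -192)
y(139, 41) + 168638 = -192 + 168638 = 168446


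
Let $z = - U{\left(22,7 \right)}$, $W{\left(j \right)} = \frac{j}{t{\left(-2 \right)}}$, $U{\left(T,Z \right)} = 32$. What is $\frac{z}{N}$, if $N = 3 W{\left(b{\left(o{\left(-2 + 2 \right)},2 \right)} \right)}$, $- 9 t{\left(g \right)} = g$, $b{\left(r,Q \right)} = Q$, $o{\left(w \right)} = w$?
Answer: $- \frac{32}{27} \approx -1.1852$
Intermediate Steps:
$t{\left(g \right)} = - \frac{g}{9}$
$W{\left(j \right)} = \frac{9 j}{2}$ ($W{\left(j \right)} = \frac{j}{\left(- \frac{1}{9}\right) \left(-2\right)} = \frac{j}{\frac{2}{9}} = j \frac{9}{2} = \frac{9 j}{2}$)
$z = -32$ ($z = \left(-1\right) 32 = -32$)
$N = 27$ ($N = 3 \cdot \frac{9}{2} \cdot 2 = 3 \cdot 9 = 27$)
$\frac{z}{N} = - \frac{32}{27}$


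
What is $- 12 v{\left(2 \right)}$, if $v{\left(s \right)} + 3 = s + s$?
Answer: $-12$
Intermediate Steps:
$v{\left(s \right)} = -3 + 2 s$ ($v{\left(s \right)} = -3 + \left(s + s\right) = -3 + 2 s$)
$- 12 v{\left(2 \right)} = - 12 \left(-3 + 2 \cdot 2\right) = - 12 \left(-3 + 4\right) = \left(-12\right) 1 = -12$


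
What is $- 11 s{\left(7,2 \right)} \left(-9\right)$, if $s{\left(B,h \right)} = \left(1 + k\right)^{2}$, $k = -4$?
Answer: $891$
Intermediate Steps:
$s{\left(B,h \right)} = 9$ ($s{\left(B,h \right)} = \left(1 - 4\right)^{2} = \left(-3\right)^{2} = 9$)
$- 11 s{\left(7,2 \right)} \left(-9\right) = \left(-11\right) 9 \left(-9\right) = \left(-99\right) \left(-9\right) = 891$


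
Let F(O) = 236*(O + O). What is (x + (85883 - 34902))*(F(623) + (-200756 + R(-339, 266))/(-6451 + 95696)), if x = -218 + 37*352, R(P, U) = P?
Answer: 334790236385775/17849 ≈ 1.8757e+10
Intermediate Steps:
F(O) = 472*O (F(O) = 236*(2*O) = 472*O)
x = 12806 (x = -218 + 13024 = 12806)
(x + (85883 - 34902))*(F(623) + (-200756 + R(-339, 266))/(-6451 + 95696)) = (12806 + (85883 - 34902))*(472*623 + (-200756 - 339)/(-6451 + 95696)) = (12806 + 50981)*(294056 - 201095/89245) = 63787*(294056 - 201095*1/89245) = 63787*(294056 - 40219/17849) = 63787*(5248565325/17849) = 334790236385775/17849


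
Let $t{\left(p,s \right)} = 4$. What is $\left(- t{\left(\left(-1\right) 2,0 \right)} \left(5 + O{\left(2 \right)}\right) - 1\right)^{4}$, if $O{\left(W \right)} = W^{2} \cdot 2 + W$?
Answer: $13845841$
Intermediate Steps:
$O{\left(W \right)} = W + 2 W^{2}$ ($O{\left(W \right)} = 2 W^{2} + W = W + 2 W^{2}$)
$\left(- t{\left(\left(-1\right) 2,0 \right)} \left(5 + O{\left(2 \right)}\right) - 1\right)^{4} = \left(\left(-1\right) 4 \left(5 + 2 \left(1 + 2 \cdot 2\right)\right) - 1\right)^{4} = \left(- 4 \left(5 + 2 \left(1 + 4\right)\right) - 1\right)^{4} = \left(- 4 \left(5 + 2 \cdot 5\right) - 1\right)^{4} = \left(- 4 \left(5 + 10\right) - 1\right)^{4} = \left(\left(-4\right) 15 - 1\right)^{4} = \left(-60 - 1\right)^{4} = \left(-61\right)^{4} = 13845841$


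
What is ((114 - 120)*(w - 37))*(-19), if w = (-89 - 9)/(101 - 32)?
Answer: -100738/23 ≈ -4379.9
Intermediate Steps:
w = -98/69 ≈ -1.4203
((114 - 120)*(w - 37))*(-19) = ((114 - 120)*(-98/69 - 37))*(-19) = -6*(-2651/69)*(-19) = (5302/23)*(-19) = -100738/23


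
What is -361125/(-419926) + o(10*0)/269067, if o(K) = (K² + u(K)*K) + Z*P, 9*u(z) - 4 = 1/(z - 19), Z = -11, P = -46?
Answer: 97379302931/112988229042 ≈ 0.86185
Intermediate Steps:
u(z) = 4/9 + 1/(9*(-19 + z)) (u(z) = 4/9 + 1/(9*(z - 19)) = 4/9 + 1/(9*(-19 + z)))
o(K) = 506 + K² + K*(-75 + 4*K)/(9*(-19 + K)) (o(K) = (K² + ((-75 + 4*K)/(9*(-19 + K)))*K) - 11*(-46) = (K² + K*(-75 + 4*K)/(9*(-19 + K))) + 506 = 506 + K² + K*(-75 + 4*K)/(9*(-19 + K)))
-361125/(-419926) + o(10*0)/269067 = -361125/(-419926) + ((-86526 - 167*(10*0)² + 9*(10*0)³ + 4479*(10*0))/(9*(-19 + 10*0)))/269067 = -361125*(-1/419926) + ((-86526 - 167*0² + 9*0³ + 4479*0)/(9*(-19 + 0)))*(1/269067) = 361125/419926 + ((⅑)*(-86526 - 167*0 + 9*0 + 0)/(-19))*(1/269067) = 361125/419926 + ((⅑)*(-1/19)*(-86526 + 0 + 0 + 0))*(1/269067) = 361125/419926 + ((⅑)*(-1/19)*(-86526))*(1/269067) = 361125/419926 + 506*(1/269067) = 361125/419926 + 506/269067 = 97379302931/112988229042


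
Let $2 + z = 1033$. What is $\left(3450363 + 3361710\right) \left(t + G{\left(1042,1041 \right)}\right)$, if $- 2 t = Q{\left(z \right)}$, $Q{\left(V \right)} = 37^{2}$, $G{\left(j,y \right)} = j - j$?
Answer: $- \frac{9325727937}{2} \approx -4.6629 \cdot 10^{9}$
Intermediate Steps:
$z = 1031$ ($z = -2 + 1033 = 1031$)
$G{\left(j,y \right)} = 0$
$Q{\left(V \right)} = 1369$
$t = - \frac{1369}{2}$ ($t = \left(- \frac{1}{2}\right) 1369 = - \frac{1369}{2} \approx -684.5$)
$\left(3450363 + 3361710\right) \left(t + G{\left(1042,1041 \right)}\right) = \left(3450363 + 3361710\right) \left(- \frac{1369}{2} + 0\right) = 6812073 \left(- \frac{1369}{2}\right) = - \frac{9325727937}{2}$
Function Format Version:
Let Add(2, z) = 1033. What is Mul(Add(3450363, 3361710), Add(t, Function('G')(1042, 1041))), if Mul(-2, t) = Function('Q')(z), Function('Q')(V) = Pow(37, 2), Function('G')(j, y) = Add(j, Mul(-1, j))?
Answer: Rational(-9325727937, 2) ≈ -4.6629e+9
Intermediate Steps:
z = 1031 (z = Add(-2, 1033) = 1031)
Function('G')(j, y) = 0
Function('Q')(V) = 1369
t = Rational(-1369, 2) (t = Mul(Rational(-1, 2), 1369) = Rational(-1369, 2) ≈ -684.50)
Mul(Add(3450363, 3361710), Add(t, Function('G')(1042, 1041))) = Mul(Add(3450363, 3361710), Add(Rational(-1369, 2), 0)) = Mul(6812073, Rational(-1369, 2)) = Rational(-9325727937, 2)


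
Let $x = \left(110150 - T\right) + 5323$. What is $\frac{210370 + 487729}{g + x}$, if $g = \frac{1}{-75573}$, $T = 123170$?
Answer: $- \frac{52757435727}{581685382} \approx -90.698$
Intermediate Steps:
$g = - \frac{1}{75573} \approx -1.3232 \cdot 10^{-5}$
$x = -7697$ ($x = \left(110150 - 123170\right) + 5323 = -13020 + 5323 = -7697$)
$\frac{210370 + 487729}{g + x} = \frac{210370 + 487729}{- \frac{1}{75573} - 7697} = \frac{698099}{- \frac{581685382}{75573}} = 698099 \left(- \frac{75573}{581685382}\right) = - \frac{52757435727}{581685382}$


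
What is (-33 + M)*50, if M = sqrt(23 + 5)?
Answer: -1650 + 100*sqrt(7) ≈ -1385.4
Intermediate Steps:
M = 2*sqrt(7) (M = sqrt(28) = 2*sqrt(7) ≈ 5.2915)
(-33 + M)*50 = (-33 + 2*sqrt(7))*50 = -1650 + 100*sqrt(7)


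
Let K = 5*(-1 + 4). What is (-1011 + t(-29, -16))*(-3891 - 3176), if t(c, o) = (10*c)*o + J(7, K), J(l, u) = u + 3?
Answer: -25773349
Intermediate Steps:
K = 15 (K = 5*3 = 15)
J(l, u) = 3 + u
t(c, o) = 18 + 10*c*o (t(c, o) = (10*c)*o + (3 + 15) = 10*c*o + 18 = 18 + 10*c*o)
(-1011 + t(-29, -16))*(-3891 - 3176) = (-1011 + (18 + 10*(-29)*(-16)))*(-3891 - 3176) = (-1011 + (18 + 4640))*(-7067) = (-1011 + 4658)*(-7067) = 3647*(-7067) = -25773349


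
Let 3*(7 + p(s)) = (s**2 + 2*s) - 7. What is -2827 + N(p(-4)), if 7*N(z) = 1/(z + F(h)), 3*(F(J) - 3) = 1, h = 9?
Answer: -197893/70 ≈ -2827.0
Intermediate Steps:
F(J) = 10/3 (F(J) = 3 + (1/3)*1 = 3 + 1/3 = 10/3)
p(s) = -28/3 + s**2/3 + 2*s/3 (p(s) = -7 + ((s**2 + 2*s) - 7)/3 = -7 + (-7 + s**2 + 2*s)/3 = -7 + (-7/3 + s**2/3 + 2*s/3) = -28/3 + s**2/3 + 2*s/3)
N(z) = 1/(7*(10/3 + z)) (N(z) = 1/(7*(z + 10/3)) = 1/(7*(10/3 + z)))
-2827 + N(p(-4)) = -2827 + 3/(7*(10 + 3*(-28/3 + (1/3)*(-4)**2 + (2/3)*(-4)))) = -2827 + 3/(7*(10 + 3*(-28/3 + (1/3)*16 - 8/3))) = -2827 + 3/(7*(10 + 3*(-28/3 + 16/3 - 8/3))) = -2827 + 3/(7*(10 + 3*(-20/3))) = -2827 + 3/(7*(10 - 20)) = -2827 + (3/7)/(-10) = -2827 + (3/7)*(-1/10) = -2827 - 3/70 = -197893/70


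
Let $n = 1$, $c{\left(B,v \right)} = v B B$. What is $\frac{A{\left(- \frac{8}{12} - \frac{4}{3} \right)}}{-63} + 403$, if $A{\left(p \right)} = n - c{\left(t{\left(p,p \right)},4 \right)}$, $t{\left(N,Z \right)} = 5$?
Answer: $\frac{2832}{7} \approx 404.57$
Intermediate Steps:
$c{\left(B,v \right)} = v B^{2}$ ($c{\left(B,v \right)} = B v B = v B^{2}$)
$A{\left(p \right)} = -99$ ($A{\left(p \right)} = 1 - 4 \cdot 5^{2} = 1 - 4 \cdot 25 = 1 - 100 = -99$)
$\frac{A{\left(- \frac{8}{12} - \frac{4}{3} \right)}}{-63} + 403 = - \frac{99}{-63} + 403 = \left(-99\right) \left(- \frac{1}{63}\right) + 403 = \frac{11}{7} + 403 = \frac{2832}{7}$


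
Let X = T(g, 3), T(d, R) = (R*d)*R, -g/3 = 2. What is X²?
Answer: 2916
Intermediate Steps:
g = -6 (g = -3*2 = -6)
T(d, R) = d*R²
X = -54 (X = -6*3² = -6*9 = -54)
X² = (-54)² = 2916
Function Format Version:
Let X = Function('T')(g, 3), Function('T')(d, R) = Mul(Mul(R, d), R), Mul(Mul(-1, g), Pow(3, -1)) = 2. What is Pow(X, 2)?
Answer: 2916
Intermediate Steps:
g = -6 (g = Mul(-3, 2) = -6)
Function('T')(d, R) = Mul(d, Pow(R, 2))
X = -54 (X = Mul(-6, Pow(3, 2)) = Mul(-6, 9) = -54)
Pow(X, 2) = Pow(-54, 2) = 2916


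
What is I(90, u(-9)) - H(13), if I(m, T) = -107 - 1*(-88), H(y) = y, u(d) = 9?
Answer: -32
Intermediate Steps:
I(m, T) = -19 (I(m, T) = -107 + 88 = -19)
I(90, u(-9)) - H(13) = -19 - 1*13 = -19 - 13 = -32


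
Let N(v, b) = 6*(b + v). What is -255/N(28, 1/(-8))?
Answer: -340/223 ≈ -1.5247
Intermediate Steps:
N(v, b) = 6*b + 6*v
-255/N(28, 1/(-8)) = -255/(6/(-8) + 6*28) = -255/(6*(-1/8) + 168) = -255/(-3/4 + 168) = -255/669/4 = -255*4/669 = -340/223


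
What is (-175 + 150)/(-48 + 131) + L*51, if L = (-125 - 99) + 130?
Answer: -397927/83 ≈ -4794.3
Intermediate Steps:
L = -94 (L = -224 + 130 = -94)
(-175 + 150)/(-48 + 131) + L*51 = (-175 + 150)/(-48 + 131) - 94*51 = -25/83 - 4794 = -397927/83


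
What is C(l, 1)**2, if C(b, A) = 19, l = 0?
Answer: 361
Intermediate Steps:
C(l, 1)**2 = 19**2 = 361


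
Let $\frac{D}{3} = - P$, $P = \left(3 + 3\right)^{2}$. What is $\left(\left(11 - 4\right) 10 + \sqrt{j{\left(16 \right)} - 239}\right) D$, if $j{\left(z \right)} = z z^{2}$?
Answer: $-7560 - 108 \sqrt{3857} \approx -14267.0$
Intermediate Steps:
$j{\left(z \right)} = z^{3}$
$P = 36$ ($P = 6^{2} = 36$)
$D = -108$ ($D = 3 \left(\left(-1\right) 36\right) = 3 \left(-36\right) = -108$)
$\left(\left(11 - 4\right) 10 + \sqrt{j{\left(16 \right)} - 239}\right) D = \left(\left(11 - 4\right) 10 + \sqrt{16^{3} - 239}\right) \left(-108\right) = \left(7 \cdot 10 + \sqrt{4096 - 239}\right) \left(-108\right) = \left(70 + \sqrt{3857}\right) \left(-108\right) = -7560 - 108 \sqrt{3857}$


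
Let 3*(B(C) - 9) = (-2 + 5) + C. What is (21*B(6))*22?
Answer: 5544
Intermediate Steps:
B(C) = 10 + C/3 (B(C) = 9 + ((-2 + 5) + C)/3 = 9 + (3 + C)/3 = 9 + (1 + C/3) = 10 + C/3)
(21*B(6))*22 = (21*(10 + (1/3)*6))*22 = (21*(10 + 2))*22 = (21*12)*22 = 252*22 = 5544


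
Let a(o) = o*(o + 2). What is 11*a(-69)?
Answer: 50853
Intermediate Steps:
a(o) = o*(2 + o)
11*a(-69) = 11*(-69*(2 - 69)) = 11*(-69*(-67)) = 11*4623 = 50853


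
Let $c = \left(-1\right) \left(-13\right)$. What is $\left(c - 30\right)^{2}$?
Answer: $289$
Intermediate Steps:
$c = 13$
$\left(c - 30\right)^{2} = \left(13 - 30\right)^{2} = \left(-17\right)^{2} = 289$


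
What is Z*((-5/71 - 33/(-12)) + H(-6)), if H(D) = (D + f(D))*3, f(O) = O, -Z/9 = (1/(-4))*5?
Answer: -425835/1136 ≈ -374.85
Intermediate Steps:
Z = 45/4 (Z = -9*1/(-4)*5 = -9*1*(-1/4)*5 = -(-9)*5/4 = -9*(-5/4) = 45/4 ≈ 11.250)
H(D) = 6*D (H(D) = (D + D)*3 = (2*D)*3 = 6*D)
Z*((-5/71 - 33/(-12)) + H(-6)) = 45*((-5/71 - 33/(-12)) + 6*(-6))/4 = 45*((-5*1/71 - 33*(-1/12)) - 36)/4 = 45*((-5/71 + 11/4) - 36)/4 = 45*(761/284 - 36)/4 = (45/4)*(-9463/284) = -425835/1136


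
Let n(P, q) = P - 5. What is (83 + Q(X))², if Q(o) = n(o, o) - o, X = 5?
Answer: 6084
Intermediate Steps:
n(P, q) = -5 + P
Q(o) = -5 (Q(o) = (-5 + o) - o = -5)
(83 + Q(X))² = (83 - 5)² = 78² = 6084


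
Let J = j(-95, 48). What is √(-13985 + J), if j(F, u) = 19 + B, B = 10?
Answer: 2*I*√3489 ≈ 118.14*I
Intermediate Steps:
j(F, u) = 29 (j(F, u) = 19 + 10 = 29)
J = 29
√(-13985 + J) = √(-13985 + 29) = √(-13956) = 2*I*√3489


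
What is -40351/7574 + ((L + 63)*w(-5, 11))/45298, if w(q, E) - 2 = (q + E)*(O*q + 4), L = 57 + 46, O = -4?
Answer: -822128067/171543526 ≈ -4.7925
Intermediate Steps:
L = 103
w(q, E) = 2 + (4 - 4*q)*(E + q) (w(q, E) = 2 + (q + E)*(-4*q + 4) = 2 + (E + q)*(4 - 4*q) = 2 + (4 - 4*q)*(E + q))
-40351/7574 + ((L + 63)*w(-5, 11))/45298 = -40351/7574 + ((103 + 63)*(2 - 4*(-5)² + 4*11 + 4*(-5) - 4*11*(-5)))/45298 = -40351*1/7574 + (166*(2 - 4*25 + 44 - 20 + 220))*(1/45298) = -40351/7574 + (166*(2 - 100 + 44 - 20 + 220))*(1/45298) = -40351/7574 + (166*146)*(1/45298) = -40351/7574 + 24236*(1/45298) = -40351/7574 + 12118/22649 = -822128067/171543526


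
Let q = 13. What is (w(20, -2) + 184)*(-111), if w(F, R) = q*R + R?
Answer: -17316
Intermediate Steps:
w(F, R) = 14*R (w(F, R) = 13*R + R = 14*R)
(w(20, -2) + 184)*(-111) = (14*(-2) + 184)*(-111) = (-28 + 184)*(-111) = 156*(-111) = -17316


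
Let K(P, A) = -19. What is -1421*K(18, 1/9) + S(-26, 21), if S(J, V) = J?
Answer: 26973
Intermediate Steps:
-1421*K(18, 1/9) + S(-26, 21) = -1421*(-19) - 26 = 26999 - 26 = 26973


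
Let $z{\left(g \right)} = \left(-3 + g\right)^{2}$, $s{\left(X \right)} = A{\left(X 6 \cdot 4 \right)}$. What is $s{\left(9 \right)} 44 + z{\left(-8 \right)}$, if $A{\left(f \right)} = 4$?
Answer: $297$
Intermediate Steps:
$s{\left(X \right)} = 4$
$s{\left(9 \right)} 44 + z{\left(-8 \right)} = 4 \cdot 44 + \left(-3 - 8\right)^{2} = 176 + \left(-11\right)^{2} = 176 + 121 = 297$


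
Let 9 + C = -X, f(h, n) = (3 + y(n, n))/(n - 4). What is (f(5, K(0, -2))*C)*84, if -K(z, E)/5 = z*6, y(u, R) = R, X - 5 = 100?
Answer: 7182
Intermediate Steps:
X = 105 (X = 5 + 100 = 105)
K(z, E) = -30*z (K(z, E) = -5*z*6 = -30*z)
f(h, n) = (3 + n)/(-4 + n) (f(h, n) = (3 + n)/(n - 4) = (3 + n)/(-4 + n))
C = -114 (C = -9 - 1*105 = -9 - 105 = -114)
(f(5, K(0, -2))*C)*84 = (((3 - 30*0)/(-4 - 30*0))*(-114))*84 = (((3 + 0)/(-4 + 0))*(-114))*84 = ((3/(-4))*(-114))*84 = (-¼*3*(-114))*84 = -¾*(-114)*84 = (171/2)*84 = 7182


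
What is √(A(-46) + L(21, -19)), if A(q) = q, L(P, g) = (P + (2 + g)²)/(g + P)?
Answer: √109 ≈ 10.440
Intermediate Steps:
L(P, g) = (P + (2 + g)²)/(P + g)
√(A(-46) + L(21, -19)) = √(-46 + (21 + (2 - 19)²)/(21 - 19)) = √(-46 + (21 + (-17)²)/2) = √(-46 + (21 + 289)/2) = √(-46 + (½)*310) = √(-46 + 155) = √109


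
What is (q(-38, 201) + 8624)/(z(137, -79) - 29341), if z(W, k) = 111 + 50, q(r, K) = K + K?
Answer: -4513/14590 ≈ -0.30932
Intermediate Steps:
q(r, K) = 2*K
z(W, k) = 161
(q(-38, 201) + 8624)/(z(137, -79) - 29341) = (2*201 + 8624)/(161 - 29341) = (402 + 8624)/(-29180) = 9026*(-1/29180) = -4513/14590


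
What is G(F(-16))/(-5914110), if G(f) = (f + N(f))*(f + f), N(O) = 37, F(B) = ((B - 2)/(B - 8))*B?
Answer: 20/197137 ≈ 0.00010145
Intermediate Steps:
F(B) = B*(-2 + B)/(-8 + B) (F(B) = ((-2 + B)/(-8 + B))*B = B*(-2 + B)/(-8 + B))
G(f) = 2*f*(37 + f) (G(f) = (f + 37)*(f + f) = (37 + f)*(2*f) = 2*f*(37 + f))
G(F(-16))/(-5914110) = (2*(-16*(-2 - 16)/(-8 - 16))*(37 - 16*(-2 - 16)/(-8 - 16)))/(-5914110) = (2*(-16*(-18)/(-24))*(37 - 16*(-18)/(-24)))*(-1/5914110) = (2*(-16*(-1/24)*(-18))*(37 - 16*(-1/24)*(-18)))*(-1/5914110) = (2*(-12)*(37 - 12))*(-1/5914110) = (2*(-12)*25)*(-1/5914110) = -600*(-1/5914110) = 20/197137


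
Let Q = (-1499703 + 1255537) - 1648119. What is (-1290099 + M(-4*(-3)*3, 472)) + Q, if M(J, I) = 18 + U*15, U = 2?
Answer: -3182336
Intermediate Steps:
M(J, I) = 48 (M(J, I) = 18 + 2*15 = 18 + 30 = 48)
Q = -1892285 (Q = -244166 - 1648119 = -1892285)
(-1290099 + M(-4*(-3)*3, 472)) + Q = (-1290099 + 48) - 1892285 = -1290051 - 1892285 = -3182336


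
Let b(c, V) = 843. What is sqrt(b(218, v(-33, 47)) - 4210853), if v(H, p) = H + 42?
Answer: I*sqrt(4210010) ≈ 2051.8*I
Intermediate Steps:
v(H, p) = 42 + H
sqrt(b(218, v(-33, 47)) - 4210853) = sqrt(843 - 4210853) = sqrt(-4210010) = I*sqrt(4210010)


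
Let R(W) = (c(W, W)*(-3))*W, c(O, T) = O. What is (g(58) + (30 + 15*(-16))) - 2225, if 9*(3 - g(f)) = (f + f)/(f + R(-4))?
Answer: -109498/45 ≈ -2433.3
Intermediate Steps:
R(W) = -3*W² (R(W) = (W*(-3))*W = (-3*W)*W = -3*W²)
g(f) = 3 - 2*f/(9*(-48 + f)) (g(f) = 3 - (f + f)/(9*(f - 3*(-4)²)) = 3 - 2*f/(9*(f - 3*16)) = 3 - 2*f/(9*(f - 48)) = 3 - 2*f/(9*(-48 + f)))
(g(58) + (30 + 15*(-16))) - 2225 = ((-1296 + 25*58)/(9*(-48 + 58)) + (30 + 15*(-16))) - 2225 = ((⅑)*(-1296 + 1450)/10 + (30 - 240)) - 2225 = ((⅑)*(⅒)*154 - 210) - 2225 = (77/45 - 210) - 2225 = -9373/45 - 2225 = -109498/45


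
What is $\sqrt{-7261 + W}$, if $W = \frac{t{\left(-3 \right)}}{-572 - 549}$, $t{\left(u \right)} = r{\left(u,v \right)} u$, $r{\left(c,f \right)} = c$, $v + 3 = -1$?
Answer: $\frac{i \sqrt{9124480390}}{1121} \approx 85.212 i$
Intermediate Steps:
$v = -4$ ($v = -3 - 1 = -4$)
$t{\left(u \right)} = u^{2}$ ($t{\left(u \right)} = u u = u^{2}$)
$W = - \frac{9}{1121}$ ($W = \frac{\left(-3\right)^{2}}{-572 - 549} = \frac{9}{-1121} = 9 \left(- \frac{1}{1121}\right) = - \frac{9}{1121} \approx -0.0080286$)
$\sqrt{-7261 + W} = \sqrt{-7261 - \frac{9}{1121}} = \sqrt{- \frac{8139590}{1121}} = \frac{i \sqrt{9124480390}}{1121}$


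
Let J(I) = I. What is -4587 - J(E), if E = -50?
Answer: -4537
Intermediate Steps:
-4587 - J(E) = -4587 - 1*(-50) = -4587 + 50 = -4537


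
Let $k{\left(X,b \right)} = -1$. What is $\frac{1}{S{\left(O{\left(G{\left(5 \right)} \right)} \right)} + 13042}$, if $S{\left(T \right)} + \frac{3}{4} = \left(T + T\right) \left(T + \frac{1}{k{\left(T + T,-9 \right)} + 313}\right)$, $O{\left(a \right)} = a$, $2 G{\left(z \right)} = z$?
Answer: $\frac{312}{4072775} \approx 7.6606 \cdot 10^{-5}$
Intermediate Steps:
$G{\left(z \right)} = \frac{z}{2}$
$S{\left(T \right)} = - \frac{3}{4} + 2 T \left(\frac{1}{312} + T\right)$ ($S{\left(T \right)} = - \frac{3}{4} + \left(T + T\right) \left(T + \frac{1}{-1 + 313}\right) = - \frac{3}{4} + 2 T \left(T + \frac{1}{312}\right) = - \frac{3}{4} + 2 T \left(\frac{1}{312} + T\right)$)
$\frac{1}{S{\left(O{\left(G{\left(5 \right)} \right)} \right)} + 13042} = \frac{1}{\left(- \frac{3}{4} + 2 \left(\frac{1}{2} \cdot 5\right)^{2} + \frac{\frac{1}{2} \cdot 5}{156}\right) + 13042} = \frac{1}{\left(- \frac{3}{4} + 2 \left(\frac{5}{2}\right)^{2} + \frac{1}{156} \cdot \frac{5}{2}\right) + 13042} = \frac{1}{\left(- \frac{3}{4} + 2 \cdot \frac{25}{4} + \frac{5}{312}\right) + 13042} = \frac{1}{\left(- \frac{3}{4} + \frac{25}{2} + \frac{5}{312}\right) + 13042} = \frac{1}{\frac{3671}{312} + 13042} = \frac{1}{\frac{4072775}{312}} = \frac{312}{4072775}$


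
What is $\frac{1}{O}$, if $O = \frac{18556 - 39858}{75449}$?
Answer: $- \frac{75449}{21302} \approx -3.5419$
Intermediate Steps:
$O = - \frac{21302}{75449}$ ($O = \left(-21302\right) \frac{1}{75449} = - \frac{21302}{75449} \approx -0.28234$)
$\frac{1}{O} = \frac{1}{- \frac{21302}{75449}} = - \frac{75449}{21302}$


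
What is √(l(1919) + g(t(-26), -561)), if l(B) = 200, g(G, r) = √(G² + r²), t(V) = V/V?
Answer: √(200 + √314722) ≈ 27.586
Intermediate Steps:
t(V) = 1
√(l(1919) + g(t(-26), -561)) = √(200 + √(1² + (-561)²)) = √(200 + √(1 + 314721)) = √(200 + √314722)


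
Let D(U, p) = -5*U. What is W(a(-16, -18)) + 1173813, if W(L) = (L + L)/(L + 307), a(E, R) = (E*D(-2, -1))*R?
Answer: 3740947791/3187 ≈ 1.1738e+6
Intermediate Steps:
a(E, R) = 10*E*R (a(E, R) = (E*(-5*(-2)))*R = (E*10)*R = (10*E)*R = 10*E*R)
W(L) = 2*L/(307 + L) (W(L) = (2*L)/(307 + L) = 2*L/(307 + L))
W(a(-16, -18)) + 1173813 = 2*(10*(-16)*(-18))/(307 + 10*(-16)*(-18)) + 1173813 = 2*2880/(307 + 2880) + 1173813 = 2*2880/3187 + 1173813 = 2*2880*(1/3187) + 1173813 = 5760/3187 + 1173813 = 3740947791/3187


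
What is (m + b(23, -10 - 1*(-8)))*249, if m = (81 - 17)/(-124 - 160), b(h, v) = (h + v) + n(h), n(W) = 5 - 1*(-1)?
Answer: 473349/71 ≈ 6666.9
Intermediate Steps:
n(W) = 6 (n(W) = 5 + 1 = 6)
b(h, v) = 6 + h + v (b(h, v) = (h + v) + 6 = 6 + h + v)
m = -16/71 (m = 64/(-284) = 64*(-1/284) = -16/71 ≈ -0.22535)
(m + b(23, -10 - 1*(-8)))*249 = (-16/71 + (6 + 23 + (-10 - 1*(-8))))*249 = (-16/71 + (6 + 23 + (-10 + 8)))*249 = (-16/71 + (6 + 23 - 2))*249 = (-16/71 + 27)*249 = (1901/71)*249 = 473349/71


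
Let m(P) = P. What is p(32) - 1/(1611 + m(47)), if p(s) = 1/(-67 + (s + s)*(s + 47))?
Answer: -3331/8271762 ≈ -0.00040270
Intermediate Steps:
p(s) = 1/(-67 + 2*s*(47 + s)) (p(s) = 1/(-67 + (2*s)*(47 + s)) = 1/(-67 + 2*s*(47 + s)))
p(32) - 1/(1611 + m(47)) = 1/(-67 + 2*32² + 94*32) - 1/(1611 + 47) = 1/(-67 + 2*1024 + 3008) - 1/1658 = 1/(-67 + 2048 + 3008) - 1*1/1658 = 1/4989 - 1/1658 = -3331/8271762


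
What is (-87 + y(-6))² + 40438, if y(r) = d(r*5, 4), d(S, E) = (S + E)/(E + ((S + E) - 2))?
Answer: 6886033/144 ≈ 47820.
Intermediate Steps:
d(S, E) = (E + S)/(-2 + S + 2*E) (d(S, E) = (E + S)/(E + ((E + S) - 2)) = (E + S)/(E + (-2 + E + S)) = (E + S)/(-2 + S + 2*E))
y(r) = (4 + 5*r)/(6 + 5*r) (y(r) = (4 + r*5)/(-2 + r*5 + 2*4) = (4 + 5*r)/(-2 + 5*r + 8) = (4 + 5*r)/(6 + 5*r))
(-87 + y(-6))² + 40438 = (-87 + (4 + 5*(-6))/(6 + 5*(-6)))² + 40438 = (-87 + (4 - 30)/(6 - 30))² + 40438 = (-87 - 26/(-24))² + 40438 = (-87 - 1/24*(-26))² + 40438 = (-87 + 13/12)² + 40438 = (-1031/12)² + 40438 = 1062961/144 + 40438 = 6886033/144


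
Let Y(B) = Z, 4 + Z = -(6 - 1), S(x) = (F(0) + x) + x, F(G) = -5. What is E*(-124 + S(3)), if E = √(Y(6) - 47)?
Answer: -246*I*√14 ≈ -920.45*I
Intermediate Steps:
S(x) = -5 + 2*x (S(x) = (-5 + x) + x = -5 + 2*x)
Z = -9 (Z = -4 - (6 - 1) = -4 - 1*5 = -4 - 5 = -9)
Y(B) = -9
E = 2*I*√14 (E = √(-9 - 47) = √(-56) = 2*I*√14 ≈ 7.4833*I)
E*(-124 + S(3)) = (2*I*√14)*(-124 + (-5 + 2*3)) = (2*I*√14)*(-124 + (-5 + 6)) = (2*I*√14)*(-124 + 1) = (2*I*√14)*(-123) = -246*I*√14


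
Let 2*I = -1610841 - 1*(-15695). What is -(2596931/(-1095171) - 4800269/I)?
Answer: -455124764648/124782688569 ≈ -3.6473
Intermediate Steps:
I = -797573 (I = (-1610841 - 1*(-15695))/2 = (-1610841 + 15695)/2 = (½)*(-1595146) = -797573)
-(2596931/(-1095171) - 4800269/I) = -(2596931/(-1095171) - 4800269/(-797573)) = -(2596931*(-1/1095171) - 4800269*(-1/797573)) = -(-2596931/1095171 + 4800269/797573) = -1*455124764648/124782688569 = -455124764648/124782688569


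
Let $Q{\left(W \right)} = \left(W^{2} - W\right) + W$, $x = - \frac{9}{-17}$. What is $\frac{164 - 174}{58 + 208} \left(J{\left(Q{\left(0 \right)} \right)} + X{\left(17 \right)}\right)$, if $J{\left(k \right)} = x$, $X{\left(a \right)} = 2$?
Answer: $- \frac{215}{2261} \approx -0.095091$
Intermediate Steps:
$x = \frac{9}{17}$ ($x = \left(-9\right) \left(- \frac{1}{17}\right) = \frac{9}{17} \approx 0.52941$)
$Q{\left(W \right)} = W^{2}$
$J{\left(k \right)} = \frac{9}{17}$
$\frac{164 - 174}{58 + 208} \left(J{\left(Q{\left(0 \right)} \right)} + X{\left(17 \right)}\right) = \frac{164 - 174}{58 + 208} \left(\frac{9}{17} + 2\right) = - \frac{10}{266} \cdot \frac{43}{17} = \left(-10\right) \frac{1}{266} \cdot \frac{43}{17} = \left(- \frac{5}{133}\right) \frac{43}{17} = - \frac{215}{2261}$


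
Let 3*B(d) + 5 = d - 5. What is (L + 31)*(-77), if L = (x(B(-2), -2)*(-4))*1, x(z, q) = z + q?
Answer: -4235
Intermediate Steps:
B(d) = -10/3 + d/3 (B(d) = -5/3 + (d - 5)/3 = -5/3 + (-5 + d)/3 = -5/3 + (-5/3 + d/3) = -10/3 + d/3)
x(z, q) = q + z
L = 24 (L = ((-2 + (-10/3 + (⅓)*(-2)))*(-4))*1 = ((-2 + (-10/3 - ⅔))*(-4))*1 = ((-2 - 4)*(-4))*1 = -6*(-4)*1 = 24*1 = 24)
(L + 31)*(-77) = (24 + 31)*(-77) = 55*(-77) = -4235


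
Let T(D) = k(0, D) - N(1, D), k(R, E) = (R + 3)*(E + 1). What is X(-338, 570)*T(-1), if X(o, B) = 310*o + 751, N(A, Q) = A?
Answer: 104029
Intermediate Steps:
k(R, E) = (1 + E)*(3 + R) (k(R, E) = (3 + R)*(1 + E) = (1 + E)*(3 + R))
X(o, B) = 751 + 310*o
T(D) = 2 + 3*D (T(D) = (3 + 0 + 3*D + D*0) - 1*1 = (3 + 0 + 3*D + 0) - 1 = (3 + 3*D) - 1 = 2 + 3*D)
X(-338, 570)*T(-1) = (751 + 310*(-338))*(2 + 3*(-1)) = (751 - 104780)*(2 - 3) = -104029*(-1) = 104029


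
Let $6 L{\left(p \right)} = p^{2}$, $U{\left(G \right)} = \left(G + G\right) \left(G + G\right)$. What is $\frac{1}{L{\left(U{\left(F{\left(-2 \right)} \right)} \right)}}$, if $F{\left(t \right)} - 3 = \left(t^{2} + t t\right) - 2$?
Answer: $\frac{1}{17496} \approx 5.7156 \cdot 10^{-5}$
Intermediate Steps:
$F{\left(t \right)} = 1 + 2 t^{2}$ ($F{\left(t \right)} = 3 - \left(2 - t^{2} - t t\right) = 3 + \left(\left(t^{2} + t^{2}\right) - 2\right) = 3 + \left(2 t^{2} - 2\right) = 3 + \left(-2 + 2 t^{2}\right) = 1 + 2 t^{2}$)
$U{\left(G \right)} = 4 G^{2}$ ($U{\left(G \right)} = 2 G 2 G = 4 G^{2}$)
$L{\left(p \right)} = \frac{p^{2}}{6}$
$\frac{1}{L{\left(U{\left(F{\left(-2 \right)} \right)} \right)}} = \frac{1}{\frac{1}{6} \left(4 \left(1 + 2 \left(-2\right)^{2}\right)^{2}\right)^{2}} = \frac{1}{\frac{1}{6} \left(4 \left(1 + 2 \cdot 4\right)^{2}\right)^{2}} = \frac{1}{\frac{1}{6} \left(4 \left(1 + 8\right)^{2}\right)^{2}} = \frac{1}{\frac{1}{6} \left(4 \cdot 9^{2}\right)^{2}} = \frac{1}{\frac{1}{6} \left(4 \cdot 81\right)^{2}} = \frac{1}{\frac{1}{6} \cdot 324^{2}} = \frac{1}{\frac{1}{6} \cdot 104976} = \frac{1}{17496}$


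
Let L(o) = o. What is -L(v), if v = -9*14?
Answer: 126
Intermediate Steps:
v = -126
-L(v) = -1*(-126) = 126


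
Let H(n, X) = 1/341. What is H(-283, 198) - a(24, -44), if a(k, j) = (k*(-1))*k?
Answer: 196417/341 ≈ 576.00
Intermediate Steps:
a(k, j) = -k² (a(k, j) = (-k)*k = -k²)
H(n, X) = 1/341
H(-283, 198) - a(24, -44) = 1/341 - (-1)*24² = 1/341 - (-1)*576 = 1/341 - 1*(-576) = 1/341 + 576 = 196417/341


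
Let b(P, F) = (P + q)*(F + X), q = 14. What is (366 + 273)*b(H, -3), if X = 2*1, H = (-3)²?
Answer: -14697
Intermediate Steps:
H = 9
X = 2
b(P, F) = (2 + F)*(14 + P) (b(P, F) = (P + 14)*(F + 2) = (14 + P)*(2 + F) = (2 + F)*(14 + P))
(366 + 273)*b(H, -3) = (366 + 273)*(28 + 2*9 + 14*(-3) - 3*9) = 639*(28 + 18 - 42 - 27) = 639*(-23) = -14697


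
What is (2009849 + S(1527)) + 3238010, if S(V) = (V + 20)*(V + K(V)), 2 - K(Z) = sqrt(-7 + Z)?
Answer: 7613222 - 6188*sqrt(95) ≈ 7.5529e+6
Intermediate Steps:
K(Z) = 2 - sqrt(-7 + Z)
S(V) = (20 + V)*(2 + V - sqrt(-7 + V)) (S(V) = (V + 20)*(V + (2 - sqrt(-7 + V))) = (20 + V)*(2 + V - sqrt(-7 + V)))
(2009849 + S(1527)) + 3238010 = (2009849 + (40 + 1527**2 - 20*sqrt(-7 + 1527) + 22*1527 - 1*1527*sqrt(-7 + 1527))) + 3238010 = (2009849 + (40 + 2331729 - 80*sqrt(95) + 33594 - 1*1527*sqrt(1520))) + 3238010 = (2009849 + (40 + 2331729 - 80*sqrt(95) + 33594 - 1*1527*4*sqrt(95))) + 3238010 = (2009849 + (40 + 2331729 - 80*sqrt(95) + 33594 - 6108*sqrt(95))) + 3238010 = (2009849 + (2365363 - 6188*sqrt(95))) + 3238010 = (4375212 - 6188*sqrt(95)) + 3238010 = 7613222 - 6188*sqrt(95)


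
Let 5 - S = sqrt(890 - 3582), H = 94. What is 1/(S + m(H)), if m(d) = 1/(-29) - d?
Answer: -37439/4465348 + 841*I*sqrt(673)/4465348 ≈ -0.0083843 + 0.0048859*I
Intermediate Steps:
m(d) = -1/29 - d
S = 5 - 2*I*sqrt(673) (S = 5 - sqrt(890 - 3582) = 5 - sqrt(-2692) = 5 - 2*I*sqrt(673) ≈ 5.0 - 51.884*I)
1/(S + m(H)) = 1/((5 - 2*I*sqrt(673)) + (-1/29 - 1*94)) = 1/((5 - 2*I*sqrt(673)) + (-1/29 - 94)) = 1/((5 - 2*I*sqrt(673)) - 2727/29) = 1/(-2582/29 - 2*I*sqrt(673))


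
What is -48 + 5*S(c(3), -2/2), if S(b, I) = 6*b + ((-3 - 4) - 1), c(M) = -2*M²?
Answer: -628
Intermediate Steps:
S(b, I) = -8 + 6*b (S(b, I) = 6*b + (-7 - 1) = 6*b - 8 = -8 + 6*b)
-48 + 5*S(c(3), -2/2) = -48 + 5*(-8 + 6*(-2*3²)) = -48 + 5*(-8 + 6*(-2*9)) = -48 + 5*(-8 + 6*(-18)) = -48 + 5*(-8 - 108) = -48 + 5*(-116) = -48 - 580 = -628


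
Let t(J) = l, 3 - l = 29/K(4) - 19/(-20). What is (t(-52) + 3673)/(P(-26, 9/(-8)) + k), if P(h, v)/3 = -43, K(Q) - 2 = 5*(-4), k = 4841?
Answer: 661799/848160 ≈ 0.78028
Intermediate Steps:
K(Q) = -18 (K(Q) = 2 + 5*(-4) = 2 - 20 = -18)
P(h, v) = -129 (P(h, v) = 3*(-43) = -129)
l = 659/180 (l = 3 - (29/(-18) - 19/(-20)) = 3 - (29*(-1/18) - 19*(-1/20)) = 3 - (-29/18 + 19/20) = 3 - 1*(-119/180) = 3 + 119/180 = 659/180 ≈ 3.6611)
t(J) = 659/180
(t(-52) + 3673)/(P(-26, 9/(-8)) + k) = (659/180 + 3673)/(-129 + 4841) = (661799/180)/4712 = (661799/180)*(1/4712) = 661799/848160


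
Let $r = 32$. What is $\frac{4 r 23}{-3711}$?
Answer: $- \frac{2944}{3711} \approx -0.79332$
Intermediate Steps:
$\frac{4 r 23}{-3711} = \frac{4 \cdot 32 \cdot 23}{-3711} = 128 \cdot 23 \left(- \frac{1}{3711}\right) = 2944 \left(- \frac{1}{3711}\right) = - \frac{2944}{3711}$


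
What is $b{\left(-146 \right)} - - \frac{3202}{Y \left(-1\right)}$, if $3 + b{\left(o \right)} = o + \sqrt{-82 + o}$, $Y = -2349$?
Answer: $- \frac{346799}{2349} + 2 i \sqrt{57} \approx -147.64 + 15.1 i$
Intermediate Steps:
$b{\left(o \right)} = -3 + o + \sqrt{-82 + o}$ ($b{\left(o \right)} = -3 + \left(o + \sqrt{-82 + o}\right) = -3 + o + \sqrt{-82 + o}$)
$b{\left(-146 \right)} - - \frac{3202}{Y \left(-1\right)} = \left(-3 - 146 + \sqrt{-82 - 146}\right) - - \frac{3202}{\left(-2349\right) \left(-1\right)} = \left(-3 - 146 + \sqrt{-228}\right) - - \frac{3202}{2349} = \left(-3 - 146 + 2 i \sqrt{57}\right) - \left(-3202\right) \frac{1}{2349} = \left(-149 + 2 i \sqrt{57}\right) - - \frac{3202}{2349} = \left(-149 + 2 i \sqrt{57}\right) + \frac{3202}{2349} = - \frac{346799}{2349} + 2 i \sqrt{57}$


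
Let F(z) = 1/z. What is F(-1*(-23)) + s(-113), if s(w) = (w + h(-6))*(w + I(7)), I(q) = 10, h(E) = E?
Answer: 281912/23 ≈ 12257.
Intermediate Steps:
s(w) = (-6 + w)*(10 + w) (s(w) = (w - 6)*(w + 10) = (-6 + w)*(10 + w))
F(-1*(-23)) + s(-113) = 1/(-1*(-23)) + (-60 + (-113)² + 4*(-113)) = 1/23 + (-60 + 12769 - 452) = 1/23 + 12257 = 281912/23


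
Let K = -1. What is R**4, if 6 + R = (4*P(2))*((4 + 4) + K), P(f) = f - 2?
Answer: 1296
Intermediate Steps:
P(f) = -2 + f
R = -6 (R = -6 + (4*(-2 + 2))*((4 + 4) - 1) = -6 + (4*0)*(8 - 1) = -6 + 0*7 = -6 + 0 = -6)
R**4 = (-6)**4 = 1296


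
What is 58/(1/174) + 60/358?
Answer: 1806498/179 ≈ 10092.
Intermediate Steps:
58/(1/174) + 60/358 = 58/(1/174) + 60*(1/358) = 58*174 + 30/179 = 10092 + 30/179 = 1806498/179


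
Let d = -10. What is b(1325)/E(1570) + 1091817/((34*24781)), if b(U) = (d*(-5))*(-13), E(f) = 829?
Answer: 357456193/698477266 ≈ 0.51176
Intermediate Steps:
b(U) = -650 (b(U) = -10*(-5)*(-13) = 50*(-13) = -650)
b(1325)/E(1570) + 1091817/((34*24781)) = -650/829 + 1091817/((34*24781)) = -650*1/829 + 1091817/842554 = -650/829 + 1091817*(1/842554) = -650/829 + 1091817/842554 = 357456193/698477266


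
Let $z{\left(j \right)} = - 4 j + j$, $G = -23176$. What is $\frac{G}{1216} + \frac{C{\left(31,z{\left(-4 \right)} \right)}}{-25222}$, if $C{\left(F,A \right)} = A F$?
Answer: $- \frac{36562339}{1916872} \approx -19.074$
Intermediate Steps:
$z{\left(j \right)} = - 3 j$
$\frac{G}{1216} + \frac{C{\left(31,z{\left(-4 \right)} \right)}}{-25222} = - \frac{23176}{1216} + \frac{\left(-3\right) \left(-4\right) 31}{-25222} = \left(-23176\right) \frac{1}{1216} + 12 \cdot 31 \left(- \frac{1}{25222}\right) = - \frac{2897}{152} + 372 \left(- \frac{1}{25222}\right) = - \frac{2897}{152} - \frac{186}{12611} = - \frac{36562339}{1916872}$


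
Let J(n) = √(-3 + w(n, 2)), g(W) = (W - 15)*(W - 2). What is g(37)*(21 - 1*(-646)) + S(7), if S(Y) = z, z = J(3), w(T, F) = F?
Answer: 513590 + I ≈ 5.1359e+5 + 1.0*I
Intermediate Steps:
g(W) = (-15 + W)*(-2 + W)
J(n) = I (J(n) = √(-3 + 2) = √(-1) = I)
z = I ≈ 1.0*I
S(Y) = I
g(37)*(21 - 1*(-646)) + S(7) = (30 + 37² - 17*37)*(21 - 1*(-646)) + I = (30 + 1369 - 629)*(21 + 646) + I = 770*667 + I = 513590 + I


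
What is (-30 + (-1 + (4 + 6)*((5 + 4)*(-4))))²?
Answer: 152881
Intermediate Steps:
(-30 + (-1 + (4 + 6)*((5 + 4)*(-4))))² = (-30 + (-1 + 10*(9*(-4))))² = (-30 + (-1 + 10*(-36)))² = (-30 + (-1 - 360))² = (-30 - 361)² = (-391)² = 152881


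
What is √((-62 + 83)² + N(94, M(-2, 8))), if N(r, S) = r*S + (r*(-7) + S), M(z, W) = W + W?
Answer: √1303 ≈ 36.097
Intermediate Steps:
M(z, W) = 2*W
N(r, S) = S - 7*r + S*r (N(r, S) = S*r + (-7*r + S) = S*r + (S - 7*r) = S - 7*r + S*r)
√((-62 + 83)² + N(94, M(-2, 8))) = √((-62 + 83)² + (2*8 - 7*94 + (2*8)*94)) = √(21² + (16 - 658 + 16*94)) = √(441 + (16 - 658 + 1504)) = √(441 + 862) = √1303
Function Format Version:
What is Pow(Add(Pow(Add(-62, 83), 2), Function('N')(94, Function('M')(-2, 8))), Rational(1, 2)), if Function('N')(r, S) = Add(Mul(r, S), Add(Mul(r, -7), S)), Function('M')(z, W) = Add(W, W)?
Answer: Pow(1303, Rational(1, 2)) ≈ 36.097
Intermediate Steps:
Function('M')(z, W) = Mul(2, W)
Function('N')(r, S) = Add(S, Mul(-7, r), Mul(S, r)) (Function('N')(r, S) = Add(Mul(S, r), Add(Mul(-7, r), S)) = Add(Mul(S, r), Add(S, Mul(-7, r))) = Add(S, Mul(-7, r), Mul(S, r)))
Pow(Add(Pow(Add(-62, 83), 2), Function('N')(94, Function('M')(-2, 8))), Rational(1, 2)) = Pow(Add(Pow(Add(-62, 83), 2), Add(Mul(2, 8), Mul(-7, 94), Mul(Mul(2, 8), 94))), Rational(1, 2)) = Pow(Add(Pow(21, 2), Add(16, -658, Mul(16, 94))), Rational(1, 2)) = Pow(Add(441, Add(16, -658, 1504)), Rational(1, 2)) = Pow(Add(441, 862), Rational(1, 2)) = Pow(1303, Rational(1, 2))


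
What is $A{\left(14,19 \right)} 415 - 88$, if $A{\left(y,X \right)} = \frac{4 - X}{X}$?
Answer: $- \frac{7897}{19} \approx -415.63$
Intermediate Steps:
$A{\left(y,X \right)} = \frac{4 - X}{X}$
$A{\left(14,19 \right)} 415 - 88 = \frac{4 - 19}{19} \cdot 415 - 88 = \frac{1}{19} \left(-15\right) 415 - 88 = \left(- \frac{15}{19}\right) 415 - 88 = - \frac{6225}{19} - 88 = - \frac{7897}{19}$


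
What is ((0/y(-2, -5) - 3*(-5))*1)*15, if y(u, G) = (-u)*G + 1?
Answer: 225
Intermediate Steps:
y(u, G) = 1 - G*u (y(u, G) = -G*u + 1 = 1 - G*u)
((0/y(-2, -5) - 3*(-5))*1)*15 = ((0/(1 - 1*(-5)*(-2)) - 3*(-5))*1)*15 = ((0/(1 - 10) + 15)*1)*15 = ((0/(-9) + 15)*1)*15 = ((0*(-1/9) + 15)*1)*15 = ((0 + 15)*1)*15 = (15*1)*15 = 15*15 = 225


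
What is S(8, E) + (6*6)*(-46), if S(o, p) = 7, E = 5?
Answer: -1649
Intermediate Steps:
S(8, E) + (6*6)*(-46) = 7 + (6*6)*(-46) = 7 + 36*(-46) = 7 - 1656 = -1649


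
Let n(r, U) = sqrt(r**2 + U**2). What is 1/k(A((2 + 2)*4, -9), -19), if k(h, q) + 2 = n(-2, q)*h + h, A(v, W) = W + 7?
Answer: 1/361 - sqrt(365)/722 ≈ -0.023691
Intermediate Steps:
n(r, U) = sqrt(U**2 + r**2)
A(v, W) = 7 + W
k(h, q) = -2 + h + h*sqrt(4 + q**2) (k(h, q) = -2 + (sqrt(q**2 + (-2)**2)*h + h) = -2 + (sqrt(q**2 + 4)*h + h) = -2 + (sqrt(4 + q**2)*h + h) = -2 + (h*sqrt(4 + q**2) + h) = -2 + (h + h*sqrt(4 + q**2)) = -2 + h + h*sqrt(4 + q**2))
1/k(A((2 + 2)*4, -9), -19) = 1/(-2 + (7 - 9) + (7 - 9)*sqrt(4 + (-19)**2)) = 1/(-2 - 2 - 2*sqrt(4 + 361)) = 1/(-2 - 2 - 2*sqrt(365)) = 1/(-4 - 2*sqrt(365))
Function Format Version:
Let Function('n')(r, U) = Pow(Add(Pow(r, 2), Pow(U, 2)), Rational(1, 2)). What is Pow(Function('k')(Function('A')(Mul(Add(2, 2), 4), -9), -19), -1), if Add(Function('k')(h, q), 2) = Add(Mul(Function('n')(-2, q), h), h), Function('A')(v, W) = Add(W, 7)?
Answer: Add(Rational(1, 361), Mul(Rational(-1, 722), Pow(365, Rational(1, 2)))) ≈ -0.023691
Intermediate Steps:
Function('n')(r, U) = Pow(Add(Pow(U, 2), Pow(r, 2)), Rational(1, 2))
Function('A')(v, W) = Add(7, W)
Function('k')(h, q) = Add(-2, h, Mul(h, Pow(Add(4, Pow(q, 2)), Rational(1, 2)))) (Function('k')(h, q) = Add(-2, Add(Mul(Pow(Add(Pow(q, 2), Pow(-2, 2)), Rational(1, 2)), h), h)) = Add(-2, Add(Mul(Pow(Add(Pow(q, 2), 4), Rational(1, 2)), h), h)) = Add(-2, Add(Mul(Pow(Add(4, Pow(q, 2)), Rational(1, 2)), h), h)) = Add(-2, Add(Mul(h, Pow(Add(4, Pow(q, 2)), Rational(1, 2))), h)) = Add(-2, Add(h, Mul(h, Pow(Add(4, Pow(q, 2)), Rational(1, 2))))) = Add(-2, h, Mul(h, Pow(Add(4, Pow(q, 2)), Rational(1, 2)))))
Pow(Function('k')(Function('A')(Mul(Add(2, 2), 4), -9), -19), -1) = Pow(Add(-2, Add(7, -9), Mul(Add(7, -9), Pow(Add(4, Pow(-19, 2)), Rational(1, 2)))), -1) = Pow(Add(-2, -2, Mul(-2, Pow(Add(4, 361), Rational(1, 2)))), -1) = Pow(Add(-2, -2, Mul(-2, Pow(365, Rational(1, 2)))), -1) = Pow(Add(-4, Mul(-2, Pow(365, Rational(1, 2)))), -1)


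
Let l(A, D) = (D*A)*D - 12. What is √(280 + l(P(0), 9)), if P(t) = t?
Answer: 2*√67 ≈ 16.371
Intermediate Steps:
l(A, D) = -12 + A*D² (l(A, D) = (A*D)*D - 12 = A*D² - 12 = -12 + A*D²)
√(280 + l(P(0), 9)) = √(280 + (-12 + 0*9²)) = √(280 + (-12 + 0*81)) = √(280 + (-12 + 0)) = √(280 - 12) = √268 = 2*√67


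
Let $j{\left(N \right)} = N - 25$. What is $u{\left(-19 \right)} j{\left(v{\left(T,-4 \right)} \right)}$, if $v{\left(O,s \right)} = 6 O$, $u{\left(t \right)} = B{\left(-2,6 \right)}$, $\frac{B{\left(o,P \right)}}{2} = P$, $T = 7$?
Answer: $204$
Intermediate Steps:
$B{\left(o,P \right)} = 2 P$
$u{\left(t \right)} = 12$ ($u{\left(t \right)} = 2 \cdot 6 = 12$)
$j{\left(N \right)} = -25 + N$
$u{\left(-19 \right)} j{\left(v{\left(T,-4 \right)} \right)} = 12 \left(-25 + 6 \cdot 7\right) = 12 \left(-25 + 42\right) = 12 \cdot 17 = 204$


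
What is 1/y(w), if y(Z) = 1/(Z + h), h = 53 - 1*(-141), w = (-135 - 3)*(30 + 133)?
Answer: -22300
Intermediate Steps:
w = -22494 (w = -138*163 = -22494)
h = 194 (h = 53 + 141 = 194)
y(Z) = 1/(194 + Z) (y(Z) = 1/(Z + 194) = 1/(194 + Z))
1/y(w) = 1/(1/(194 - 22494)) = 1/(1/(-22300)) = 1/(-1/22300) = -22300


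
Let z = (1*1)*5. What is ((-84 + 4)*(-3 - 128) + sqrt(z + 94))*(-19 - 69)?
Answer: -922240 - 264*sqrt(11) ≈ -9.2312e+5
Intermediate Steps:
z = 5 (z = 1*5 = 5)
((-84 + 4)*(-3 - 128) + sqrt(z + 94))*(-19 - 69) = ((-84 + 4)*(-3 - 128) + sqrt(5 + 94))*(-19 - 69) = (-80*(-131) + sqrt(99))*(-88) = (10480 + 3*sqrt(11))*(-88) = -922240 - 264*sqrt(11)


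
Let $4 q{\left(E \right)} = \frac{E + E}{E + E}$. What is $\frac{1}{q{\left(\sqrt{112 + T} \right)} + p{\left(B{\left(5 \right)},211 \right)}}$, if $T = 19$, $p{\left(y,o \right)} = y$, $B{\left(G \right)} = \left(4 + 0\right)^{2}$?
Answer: $\frac{4}{65} \approx 0.061538$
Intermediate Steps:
$B{\left(G \right)} = 16$ ($B{\left(G \right)} = 4^{2} = 16$)
$q{\left(E \right)} = \frac{1}{4}$ ($q{\left(E \right)} = \frac{\left(E + E\right) \frac{1}{E + E}}{4} = \frac{2 E \frac{1}{2 E}}{4} = \frac{1}{4} \cdot 1 = \frac{1}{4}$)
$\frac{1}{q{\left(\sqrt{112 + T} \right)} + p{\left(B{\left(5 \right)},211 \right)}} = \frac{1}{\frac{1}{4} + 16} = \frac{1}{\frac{65}{4}} = \frac{4}{65}$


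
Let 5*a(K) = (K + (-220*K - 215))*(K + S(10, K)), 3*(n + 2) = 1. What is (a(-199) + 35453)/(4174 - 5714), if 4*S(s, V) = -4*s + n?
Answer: 53425789/46200 ≈ 1156.4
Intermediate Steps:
n = -5/3 (n = -2 + (⅓)*1 = -2 + ⅓ = -5/3 ≈ -1.6667)
S(s, V) = -5/12 - s (S(s, V) = (-4*s - 5/3)/4 = (-5/3 - 4*s)/4 = -5/12 - s)
a(K) = (-215 - 219*K)*(-125/12 + K)/5 (a(K) = ((K + (-220*K - 215))*(K + (-5/12 - 1*10)))/5 = ((K + (-215 - 220*K))*(K + (-5/12 - 10)))/5 = ((-215 - 219*K)*(K - 125/12))/5 = ((-215 - 219*K)*(-125/12 + K))/5 = (-215 - 219*K)*(-125/12 + K)/5)
(a(-199) + 35453)/(4174 - 5714) = ((5375/12 - 219/5*(-199)² + (1653/4)*(-199)) + 35453)/(4174 - 5714) = ((5375/12 - 219/5*39601 - 328947/4) + 35453)/(-1540) = ((5375/12 - 8672619/5 - 328947/4) + 35453)*(-1/1540) = (-54489379/30 + 35453)*(-1/1540) = -53425789/30*(-1/1540) = 53425789/46200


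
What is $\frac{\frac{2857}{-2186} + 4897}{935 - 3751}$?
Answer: $- \frac{10701985}{6155776} \approx -1.7385$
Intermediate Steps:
$\frac{\frac{2857}{-2186} + 4897}{935 - 3751} = \frac{2857 \left(- \frac{1}{2186}\right) + 4897}{-2816} = \left(- \frac{2857}{2186} + 4897\right) \left(- \frac{1}{2816}\right) = \frac{10701985}{2186} \left(- \frac{1}{2816}\right) = - \frac{10701985}{6155776}$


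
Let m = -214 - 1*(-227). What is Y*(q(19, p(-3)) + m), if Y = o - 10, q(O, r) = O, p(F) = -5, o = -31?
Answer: -1312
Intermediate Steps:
m = 13 (m = -214 + 227 = 13)
Y = -41 (Y = -31 - 10 = -41)
Y*(q(19, p(-3)) + m) = -41*(19 + 13) = -41*32 = -1312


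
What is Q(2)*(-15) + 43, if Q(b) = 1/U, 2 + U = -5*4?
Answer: 961/22 ≈ 43.682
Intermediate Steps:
U = -22 (U = -2 - 5*4 = -2 - 20 = -22)
Q(b) = -1/22 (Q(b) = 1/(-22) = -1/22)
Q(2)*(-15) + 43 = -1/22*(-15) + 43 = 15/22 + 43 = 961/22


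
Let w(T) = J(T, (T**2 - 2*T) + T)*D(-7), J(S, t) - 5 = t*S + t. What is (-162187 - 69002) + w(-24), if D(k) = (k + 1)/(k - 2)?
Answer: -721157/3 ≈ -2.4039e+5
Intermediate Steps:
D(k) = (1 + k)/(-2 + k)
J(S, t) = 5 + t + S*t (J(S, t) = 5 + (t*S + t) = 5 + (S*t + t) = 5 + (t + S*t) = 5 + t + S*t)
w(T) = 10/3 - 2*T/3 + 2*T**2/3 + 2*T*(T**2 - T)/3 (w(T) = (5 + ((T**2 - 2*T) + T) + T*((T**2 - 2*T) + T))*((1 - 7)/(-2 - 7)) = (5 + (T**2 - T) + T*(T**2 - T))*(-6/(-9)) = (5 + T**2 - T + T*(T**2 - T))*(-1/9*(-6)) = (5 + T**2 - T + T*(T**2 - T))*(2/3) = 10/3 - 2*T/3 + 2*T**2/3 + 2*T*(T**2 - T)/3)
(-162187 - 69002) + w(-24) = (-162187 - 69002) + (10/3 - 2/3*(-24) + (2/3)*(-24)**3) = -231189 + (10/3 + 16 + (2/3)*(-13824)) = -231189 + (10/3 + 16 - 9216) = -231189 - 27590/3 = -721157/3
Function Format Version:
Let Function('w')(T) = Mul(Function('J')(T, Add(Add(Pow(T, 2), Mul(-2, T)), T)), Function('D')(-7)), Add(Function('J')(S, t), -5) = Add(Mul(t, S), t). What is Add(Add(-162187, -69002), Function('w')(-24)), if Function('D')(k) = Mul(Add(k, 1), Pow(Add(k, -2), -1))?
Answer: Rational(-721157, 3) ≈ -2.4039e+5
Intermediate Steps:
Function('D')(k) = Mul(Pow(Add(-2, k), -1), Add(1, k)) (Function('D')(k) = Mul(Add(1, k), Pow(Add(-2, k), -1)) = Mul(Pow(Add(-2, k), -1), Add(1, k)))
Function('J')(S, t) = Add(5, t, Mul(S, t)) (Function('J')(S, t) = Add(5, Add(Mul(t, S), t)) = Add(5, Add(Mul(S, t), t)) = Add(5, Add(t, Mul(S, t))) = Add(5, t, Mul(S, t)))
Function('w')(T) = Add(Rational(10, 3), Mul(Rational(-2, 3), T), Mul(Rational(2, 3), Pow(T, 2)), Mul(Rational(2, 3), T, Add(Pow(T, 2), Mul(-1, T)))) (Function('w')(T) = Mul(Add(5, Add(Add(Pow(T, 2), Mul(-2, T)), T), Mul(T, Add(Add(Pow(T, 2), Mul(-2, T)), T))), Mul(Pow(Add(-2, -7), -1), Add(1, -7))) = Mul(Add(5, Add(Pow(T, 2), Mul(-1, T)), Mul(T, Add(Pow(T, 2), Mul(-1, T)))), Mul(Pow(-9, -1), -6)) = Mul(Add(5, Pow(T, 2), Mul(-1, T), Mul(T, Add(Pow(T, 2), Mul(-1, T)))), Mul(Rational(-1, 9), -6)) = Mul(Add(5, Pow(T, 2), Mul(-1, T), Mul(T, Add(Pow(T, 2), Mul(-1, T)))), Rational(2, 3)) = Add(Rational(10, 3), Mul(Rational(-2, 3), T), Mul(Rational(2, 3), Pow(T, 2)), Mul(Rational(2, 3), T, Add(Pow(T, 2), Mul(-1, T)))))
Add(Add(-162187, -69002), Function('w')(-24)) = Add(Add(-162187, -69002), Add(Rational(10, 3), Mul(Rational(-2, 3), -24), Mul(Rational(2, 3), Pow(-24, 3)))) = Add(-231189, Add(Rational(10, 3), 16, Mul(Rational(2, 3), -13824))) = Add(-231189, Add(Rational(10, 3), 16, -9216)) = Add(-231189, Rational(-27590, 3)) = Rational(-721157, 3)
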